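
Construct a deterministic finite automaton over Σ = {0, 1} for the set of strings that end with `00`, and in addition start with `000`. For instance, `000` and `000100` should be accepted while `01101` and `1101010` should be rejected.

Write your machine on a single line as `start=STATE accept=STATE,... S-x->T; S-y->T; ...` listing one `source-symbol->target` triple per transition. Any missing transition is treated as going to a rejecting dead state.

start=q0; accept=q5; q0-0->q1; q0-1->q2; q1-0->q3; q1-1->q2; q2-0->q4; q2-1->q2; q3-0->q5; q3-1->q2; q4-0->q6; q4-1->q2; q5-0->q5; q5-1->q7; q6-0->q6; q6-1->q2; q7-0->q8; q7-1->q7; q8-0->q5; q8-1->q7

Run two small machines in parallel and take their product. One (3 states) tracks how much of the suffix `00` has currently been matched; the other (5 states) tracks whether the input so far still matches the prefix `000`. Each combined state is a pair, one component from each; accept when both components accept.
9 states suffice.
        0   1  
>  q0   q1  q2 
   q1   q3  q2 
   q2   q4  q2 
   q3   q5  q2 
   q4   q6  q2 
 * q5   q5  q7 
   q6   q6  q2 
   q7   q8  q7 
   q8   q5  q7 
(> = start, * = accepting)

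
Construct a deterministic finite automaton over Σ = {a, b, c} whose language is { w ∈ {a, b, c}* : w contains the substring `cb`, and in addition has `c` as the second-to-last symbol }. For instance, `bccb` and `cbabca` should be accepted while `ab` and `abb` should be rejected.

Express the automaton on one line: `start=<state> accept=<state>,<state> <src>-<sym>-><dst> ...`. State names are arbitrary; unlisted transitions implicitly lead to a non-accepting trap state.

start=q0 accept=q11,q19,q20 q0-a->q1 q0-b->q2 q0-c->q3 q1-a->q4 q1-b->q5 q1-c->q6 q2-a->q7 q2-b->q8 q2-c->q9 q3-a->q10 q3-b->q11 q3-c->q12 q4-a->q4 q4-b->q5 q4-c->q6 q5-a->q7 q5-b->q8 q5-c->q9 q6-a->q10 q6-b->q11 q6-c->q12 q7-a->q4 q7-b->q5 q7-c->q6 q8-a->q7 q8-b->q8 q8-c->q9 q9-a->q10 q9-b->q11 q9-c->q12 q10-a->q4 q10-b->q5 q10-c->q6 q11-a->q13 q11-b->q14 q11-c->q15 q12-a->q10 q12-b->q11 q12-c->q12 q13-a->q16 q13-b->q17 q13-c->q18 q14-a->q13 q14-b->q14 q14-c->q15 q15-a->q19 q15-b->q11 q15-c->q20 q16-a->q16 q16-b->q17 q16-c->q18 q17-a->q13 q17-b->q14 q17-c->q15 q18-a->q19 q18-b->q11 q18-c->q20 q19-a->q16 q19-b->q17 q19-c->q18 q20-a->q19 q20-b->q11 q20-c->q20

Run two small machines in parallel and take their product. One (3 states) tracks whether and how much of `cb` has been seen; the other (13 states) tracks the last 2 symbols read. Each combined state is a pair, one component from each; accept when both components accept.
A 21-state machine:
          a    b    c  
>  q0     q1   q2   q3 
   q1     q4   q5   q6 
   q2     q7   q8   q9 
   q3    q10  q11  q12 
   q4     q4   q5   q6 
   q5     q7   q8   q9 
   q6    q10  q11  q12 
   q7     q4   q5   q6 
   q8     q7   q8   q9 
   q9    q10  q11  q12 
   q10    q4   q5   q6 
 * q11   q13  q14  q15 
   q12   q10  q11  q12 
   q13   q16  q17  q18 
   q14   q13  q14  q15 
   q15   q19  q11  q20 
   q16   q16  q17  q18 
   q17   q13  q14  q15 
   q18   q19  q11  q20 
 * q19   q16  q17  q18 
 * q20   q19  q11  q20 
(> = start, * = accepting)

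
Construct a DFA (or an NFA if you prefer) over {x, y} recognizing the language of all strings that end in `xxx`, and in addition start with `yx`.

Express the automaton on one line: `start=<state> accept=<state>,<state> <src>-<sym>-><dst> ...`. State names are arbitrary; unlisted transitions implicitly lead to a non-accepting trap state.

start=A accept=J A-x->B A-y->C B-x->D B-y->E C-x->F C-y->E D-x->G D-y->E E-x->B E-y->E F-x->H F-y->I G-x->G G-y->E H-x->J H-y->I I-x->F I-y->I J-x->J J-y->I

Run two small machines in parallel and take their product. The first has 4 states tracking how much of the suffix `xxx` has currently been matched; the second has 4 states tracking whether the input so far still matches the prefix `yx`. A product state is a pair (one from each), accepting exactly when both do.
A 10-state machine:
       x  y 
>  A   B  C 
   B   D  E 
   C   F  E 
   D   G  E 
   E   B  E 
   F   H  I 
   G   G  E 
   H   J  I 
   I   F  I 
 * J   J  I 
(> = start, * = accepting)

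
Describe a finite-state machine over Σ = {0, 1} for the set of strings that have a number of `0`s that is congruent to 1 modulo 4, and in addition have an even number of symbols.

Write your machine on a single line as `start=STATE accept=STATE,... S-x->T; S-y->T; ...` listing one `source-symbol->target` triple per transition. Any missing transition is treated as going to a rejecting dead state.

start=s0; accept=s4; s0-0->s1; s0-1->s2; s1-0->s3; s1-1->s4; s2-0->s4; s2-1->s0; s3-0->s5; s3-1->s6; s4-0->s6; s4-1->s1; s5-0->s0; s5-1->s7; s6-0->s7; s6-1->s3; s7-0->s2; s7-1->s5

Build one automaton per condition and run them in lockstep. One (4 states) tracks the count of `0`s modulo 4; the other (2 states) tracks the input length modulo 2. Each combined state is a pair, one component from each; accept when both components accept.
8 states suffice.
        0   1  
>  s0   s1  s2 
   s1   s3  s4 
   s2   s4  s0 
   s3   s5  s6 
 * s4   s6  s1 
   s5   s0  s7 
   s6   s7  s3 
   s7   s2  s5 
(> = start, * = accepting)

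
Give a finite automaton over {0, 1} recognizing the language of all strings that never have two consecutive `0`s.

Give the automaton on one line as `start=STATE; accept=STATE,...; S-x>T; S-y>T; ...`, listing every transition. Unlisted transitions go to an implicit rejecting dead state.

start=A; accept=A,B; A-0>B; A-1>A; B-0>C; B-1>A; C-0>C; C-1>C

This is the complement of 'contains `00`'. Use the same substring-matching states — A through C holding how much of `00` has just been matched — but flip the accepting set: everything except the trap C accepts.
With 3 states:
       0  1 
>* A   B  A 
 * B   C  A 
   C   C  C 
(> = start, * = accepting)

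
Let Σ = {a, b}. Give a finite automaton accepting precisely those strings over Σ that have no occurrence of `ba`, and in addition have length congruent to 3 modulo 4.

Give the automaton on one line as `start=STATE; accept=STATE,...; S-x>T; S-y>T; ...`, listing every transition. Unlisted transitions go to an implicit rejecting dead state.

Run two small machines in parallel and take their product. One (3 states) tracks partial matches of the forbidden pattern `ba`; the other (4 states) tracks the input length modulo 4. Each combined state is a pair, one component from each; accept when both components accept. After merging equivalent states the machine shrinks.
A 9-state machine:
        a   b  
>  S0   S1  S2 
   S1   S3  S4 
   S2   S5  S4 
   S3   S6  S7 
   S4   S5  S7 
   S5   S5  S5 
 * S6   S0  S8 
 * S7   S5  S8 
   S8   S5  S2 
(> = start, * = accepting)

start=S0; accept=S6,S7; S0-a>S1; S0-b>S2; S1-a>S3; S1-b>S4; S2-a>S5; S2-b>S4; S3-a>S6; S3-b>S7; S4-a>S5; S4-b>S7; S5-a>S5; S5-b>S5; S6-a>S0; S6-b>S8; S7-a>S5; S7-b>S8; S8-a>S5; S8-b>S2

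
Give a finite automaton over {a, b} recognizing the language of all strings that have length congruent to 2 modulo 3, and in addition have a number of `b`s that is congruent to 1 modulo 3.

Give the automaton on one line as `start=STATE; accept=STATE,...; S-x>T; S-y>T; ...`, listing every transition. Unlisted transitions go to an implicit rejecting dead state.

Run two small machines in parallel and take their product. One (3 states) tracks the input length modulo 3; the other (3 states) tracks the count of `b`s modulo 3. Each combined state is a pair, one component from each; accept when both components accept.
A 9-state machine:
        a   b  
>  S0   S1  S2 
   S1   S3  S4 
   S2   S4  S5 
   S3   S0  S6 
 * S4   S6  S7 
   S5   S7  S0 
   S6   S2  S8 
   S7   S8  S1 
   S8   S5  S3 
(> = start, * = accepting)

start=S0; accept=S4; S0-a>S1; S0-b>S2; S1-a>S3; S1-b>S4; S2-a>S4; S2-b>S5; S3-a>S0; S3-b>S6; S4-a>S6; S4-b>S7; S5-a>S7; S5-b>S0; S6-a>S2; S6-b>S8; S7-a>S8; S7-b>S1; S8-a>S5; S8-b>S3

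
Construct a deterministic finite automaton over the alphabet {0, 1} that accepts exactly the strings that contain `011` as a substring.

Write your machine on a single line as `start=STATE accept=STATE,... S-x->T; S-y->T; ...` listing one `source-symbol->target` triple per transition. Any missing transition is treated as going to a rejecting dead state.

start=A; accept=D; A-0->B; A-1->A; B-0->B; B-1->C; C-0->B; C-1->D; D-0->D; D-1->D

States A..C record the length of the longest prefix of `011` that matches the current input suffix. Reaching D means `011` has been seen, and we stay there forever. Accept from D.
A 4-state machine:
       0  1 
>  A   B  A 
   B   B  C 
   C   B  D 
 * D   D  D 
(> = start, * = accepting)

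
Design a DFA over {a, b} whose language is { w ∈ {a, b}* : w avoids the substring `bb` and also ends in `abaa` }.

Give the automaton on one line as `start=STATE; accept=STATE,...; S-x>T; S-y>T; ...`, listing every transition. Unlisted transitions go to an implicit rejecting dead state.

start=q0; accept=q6; q0-a>q1; q0-b>q2; q1-a>q1; q1-b>q3; q2-a>q1; q2-b>q4; q3-a>q5; q3-b>q4; q4-a>q4; q4-b>q4; q5-a>q6; q5-b>q3; q6-a>q1; q6-b>q3

Run two small machines in parallel and take their product. The first has 3 states tracking partial matches of the forbidden pattern `bb`; the second has 5 states tracking how much of the suffix `abaa` has currently been matched. A product state is a pair (one from each), accepting exactly when both do. After merging equivalent states the machine shrinks.
        a   b  
>  q0   q1  q2 
   q1   q1  q3 
   q2   q1  q4 
   q3   q5  q4 
   q4   q4  q4 
   q5   q6  q3 
 * q6   q1  q3 
(> = start, * = accepting)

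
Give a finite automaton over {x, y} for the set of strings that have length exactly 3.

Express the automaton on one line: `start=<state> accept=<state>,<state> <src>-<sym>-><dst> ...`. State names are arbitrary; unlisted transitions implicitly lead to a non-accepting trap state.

Count input length up to 4: every symbol moves from s0 toward s4, which means 'more than 3' and absorbs. Accept from {s3}.
5 states suffice.
        x   y  
>  s0   s1  s1 
   s1   s2  s2 
   s2   s3  s3 
 * s3   s4  s4 
   s4   s4  s4 
(> = start, * = accepting)

start=s0 accept=s3 s0-x->s1 s0-y->s1 s1-x->s2 s1-y->s2 s2-x->s3 s2-y->s3 s3-x->s4 s3-y->s4 s4-x->s4 s4-y->s4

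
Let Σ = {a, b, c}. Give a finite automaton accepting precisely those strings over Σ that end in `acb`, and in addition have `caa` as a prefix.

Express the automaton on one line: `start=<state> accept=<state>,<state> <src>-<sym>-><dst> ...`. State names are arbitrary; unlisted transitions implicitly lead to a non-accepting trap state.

start=S0 accept=S7 S0-a->S1 S0-b->S1 S0-c->S2 S1-a->S1 S1-b->S1 S1-c->S1 S2-a->S3 S2-b->S1 S2-c->S1 S3-a->S4 S3-b->S1 S3-c->S1 S4-a->S4 S4-b->S5 S4-c->S6 S5-a->S4 S5-b->S5 S5-c->S5 S6-a->S4 S6-b->S7 S6-c->S5 S7-a->S4 S7-b->S5 S7-c->S5

Run two small machines in parallel and take their product. The first has 4 states tracking how much of the suffix `acb` has currently been matched; the second has 5 states tracking whether the input so far still matches the prefix `caa`. A product state is a pair (one from each), accepting exactly when both do. After merging equivalent states the machine shrinks.
With 8 states:
        a   b   c  
>  S0   S1  S1  S2 
   S1   S1  S1  S1 
   S2   S3  S1  S1 
   S3   S4  S1  S1 
   S4   S4  S5  S6 
   S5   S4  S5  S5 
   S6   S4  S7  S5 
 * S7   S4  S5  S5 
(> = start, * = accepting)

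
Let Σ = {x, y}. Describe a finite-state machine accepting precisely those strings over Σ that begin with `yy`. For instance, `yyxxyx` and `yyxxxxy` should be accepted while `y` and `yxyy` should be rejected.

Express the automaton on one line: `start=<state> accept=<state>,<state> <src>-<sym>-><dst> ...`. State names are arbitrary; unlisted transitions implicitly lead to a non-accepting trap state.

start=A accept=C A-x->D A-y->B B-x->D B-y->C C-x->C C-y->C D-x->D D-y->D

Check the first 2 symbols one by one: A through B record how many have matched `yy` so far; any wrong symbol goes to the dead state D. After all 2 match we enter the accepting sink C.
With 4 states:
       x  y 
>  A   D  B 
   B   D  C 
 * C   C  C 
   D   D  D 
(> = start, * = accepting)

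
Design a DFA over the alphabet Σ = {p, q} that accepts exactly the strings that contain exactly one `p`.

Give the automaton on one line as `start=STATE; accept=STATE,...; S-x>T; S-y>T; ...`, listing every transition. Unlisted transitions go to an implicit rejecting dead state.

Count `p`s, saturating at 2: state S0 means no `p` yet, S1 means one `p` seen, S2 means more than one. Each `p` increments (capped at S2); other symbols loop. Accept from {S1}.
        p   q  
>  S0   S1  S0 
 * S1   S2  S1 
   S2   S2  S2 
(> = start, * = accepting)

start=S0; accept=S1; S0-p>S1; S0-q>S0; S1-p>S2; S1-q>S1; S2-p>S2; S2-q>S2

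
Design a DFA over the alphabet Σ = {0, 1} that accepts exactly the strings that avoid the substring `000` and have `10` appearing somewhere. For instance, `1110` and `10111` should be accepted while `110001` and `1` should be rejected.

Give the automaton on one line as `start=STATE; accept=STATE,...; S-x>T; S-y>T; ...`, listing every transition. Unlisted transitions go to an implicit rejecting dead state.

Run two small machines in parallel and take their product. One (4 states) tracks partial matches of the forbidden pattern `000`; the other (3 states) tracks whether and how much of `10` has been seen. Each combined state is a pair, one component from each; accept when both components accept. Equivalent product states are then merged.
An 8-state machine:
       0  1 
>  A   B  C 
   B   D  C 
   C   E  C 
   D   F  C 
 * E   G  H 
   F   F  F 
 * G   F  H 
 * H   E  H 
(> = start, * = accepting)

start=A; accept=E,G,H; A-0>B; A-1>C; B-0>D; B-1>C; C-0>E; C-1>C; D-0>F; D-1>C; E-0>G; E-1>H; F-0>F; F-1>F; G-0>F; G-1>H; H-0>E; H-1>H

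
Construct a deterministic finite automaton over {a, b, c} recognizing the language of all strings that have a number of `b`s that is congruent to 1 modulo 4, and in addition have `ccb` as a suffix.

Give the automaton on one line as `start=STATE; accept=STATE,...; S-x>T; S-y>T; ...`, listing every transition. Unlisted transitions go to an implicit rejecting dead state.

Run two small machines in parallel and take their product. One (4 states) tracks the count of `b`s modulo 4; the other (4 states) tracks how much of the suffix `ccb` has currently been matched. Each combined state is a pair, one component from each; accept when both components accept.
With 16 states:
          a    b    c  
>  q0     q0   q1   q2 
   q1     q1   q3   q4 
   q2     q0   q1   q5 
   q3     q3   q6   q7 
   q4     q1   q3   q8 
   q5     q0   q9   q5 
   q6     q6   q0  q10 
   q7     q3   q6  q11 
   q8     q1  q12   q8 
 * q9     q1   q3   q4 
   q10    q6   q0  q13 
   q11    q3  q14  q11 
   q12    q3   q6   q7 
   q13    q6  q15  q13 
   q14    q6   q0  q10 
   q15    q0   q1   q2 
(> = start, * = accepting)

start=q0; accept=q9; q0-a>q0; q0-b>q1; q0-c>q2; q1-a>q1; q1-b>q3; q1-c>q4; q2-a>q0; q2-b>q1; q2-c>q5; q3-a>q3; q3-b>q6; q3-c>q7; q4-a>q1; q4-b>q3; q4-c>q8; q5-a>q0; q5-b>q9; q5-c>q5; q6-a>q6; q6-b>q0; q6-c>q10; q7-a>q3; q7-b>q6; q7-c>q11; q8-a>q1; q8-b>q12; q8-c>q8; q9-a>q1; q9-b>q3; q9-c>q4; q10-a>q6; q10-b>q0; q10-c>q13; q11-a>q3; q11-b>q14; q11-c>q11; q12-a>q3; q12-b>q6; q12-c>q7; q13-a>q6; q13-b>q15; q13-c>q13; q14-a>q6; q14-b>q0; q14-c>q10; q15-a>q0; q15-b>q1; q15-c>q2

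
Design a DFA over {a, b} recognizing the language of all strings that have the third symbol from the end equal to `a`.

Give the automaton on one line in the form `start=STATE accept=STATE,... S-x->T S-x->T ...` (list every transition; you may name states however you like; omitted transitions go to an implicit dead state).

start=s0 accept=s7,s8,s9,s10 s0-a->s1 s0-b->s2 s1-a->s3 s1-b->s4 s2-a->s5 s2-b->s6 s3-a->s7 s3-b->s8 s4-a->s9 s4-b->s10 s5-a->s11 s5-b->s12 s6-a->s13 s6-b->s14 s7-a->s7 s7-b->s8 s8-a->s9 s8-b->s10 s9-a->s11 s9-b->s12 s10-a->s13 s10-b->s14 s11-a->s7 s11-b->s8 s12-a->s9 s12-b->s10 s13-a->s11 s13-b->s12 s14-a->s13 s14-b->s14

A DFA must remember the last 3 symbols (since which symbol is third-to-last isn't known until the input ends). Use one state per possible window of the last ≤3 symbols; accept from those whose window starts with `a`.
          a    b  
>  s0     s1   s2 
   s1     s3   s4 
   s2     s5   s6 
   s3     s7   s8 
   s4     s9  s10 
   s5    s11  s12 
   s6    s13  s14 
 * s7     s7   s8 
 * s8     s9  s10 
 * s9    s11  s12 
 * s10   s13  s14 
   s11    s7   s8 
   s12    s9  s10 
   s13   s11  s12 
   s14   s13  s14 
(> = start, * = accepting)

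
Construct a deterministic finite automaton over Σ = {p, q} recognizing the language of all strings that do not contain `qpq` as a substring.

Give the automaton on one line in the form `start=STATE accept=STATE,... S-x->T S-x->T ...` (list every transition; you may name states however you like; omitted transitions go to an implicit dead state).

start=A accept=A,B,C A-p->A A-q->B B-p->C B-q->B C-p->A C-q->D D-p->D D-q->D

Track partial matches of the forbidden pattern `qpq`. State D is a dead state reached once `qpq` has occurred; every other state accepts. A means no part of `qpq` is currently matched.
4 states suffice.
       p  q 
>* A   A  B 
 * B   C  B 
 * C   A  D 
   D   D  D 
(> = start, * = accepting)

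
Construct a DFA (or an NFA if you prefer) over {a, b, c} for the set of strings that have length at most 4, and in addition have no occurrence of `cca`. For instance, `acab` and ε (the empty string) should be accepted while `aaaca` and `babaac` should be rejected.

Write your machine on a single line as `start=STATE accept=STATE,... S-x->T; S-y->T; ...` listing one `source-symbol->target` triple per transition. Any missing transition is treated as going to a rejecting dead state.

start=s0; accept=s0,s1,s2,s3,s4,s5,s6,s7,s9; s0-a->s1; s0-b->s1; s0-c->s2; s1-a->s3; s1-b->s3; s1-c->s4; s2-a->s3; s2-b->s3; s2-c->s5; s3-a->s6; s3-b->s6; s3-c->s6; s4-a->s6; s4-b->s6; s4-c->s7; s5-a->s8; s5-b->s6; s5-c->s7; s6-a->s9; s6-b->s9; s6-c->s9; s7-a->s8; s7-b->s9; s7-c->s9; s8-a->s8; s8-b->s8; s8-c->s8; s9-a->s8; s9-b->s8; s9-c->s8

Build one automaton per condition and run them in lockstep. One (6 states) tracks the input length, saturating at 5; the other (4 states) tracks partial matches of the forbidden pattern `cca`. Each combined state is a pair, one component from each; accept when both components accept. Minimizing collapses redundant product states.
        a   b   c  
>* s0   s1  s1  s2 
 * s1   s3  s3  s4 
 * s2   s3  s3  s5 
 * s3   s6  s6  s6 
 * s4   s6  s6  s7 
 * s5   s8  s6  s7 
 * s6   s9  s9  s9 
 * s7   s8  s9  s9 
   s8   s8  s8  s8 
 * s9   s8  s8  s8 
(> = start, * = accepting)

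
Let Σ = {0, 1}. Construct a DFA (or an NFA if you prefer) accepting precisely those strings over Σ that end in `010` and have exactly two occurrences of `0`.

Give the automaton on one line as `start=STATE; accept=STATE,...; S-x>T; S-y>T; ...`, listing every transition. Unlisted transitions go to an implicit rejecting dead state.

start=S0; accept=S4; S0-0>S1; S0-1>S0; S1-0>S2; S1-1>S3; S2-0>S2; S2-1>S2; S3-0>S4; S3-1>S2; S4-0>S2; S4-1>S2

Handle the two conditions separately and then intersect. One (4 states) tracks how much of the suffix `010` has currently been matched; the other (4 states) tracks the count of `0`s, saturating at 3. Each combined state is a pair, one component from each; accept when both components accept. Equivalent product states are then merged.
5 states suffice.
        0   1  
>  S0   S1  S0 
   S1   S2  S3 
   S2   S2  S2 
   S3   S4  S2 
 * S4   S2  S2 
(> = start, * = accepting)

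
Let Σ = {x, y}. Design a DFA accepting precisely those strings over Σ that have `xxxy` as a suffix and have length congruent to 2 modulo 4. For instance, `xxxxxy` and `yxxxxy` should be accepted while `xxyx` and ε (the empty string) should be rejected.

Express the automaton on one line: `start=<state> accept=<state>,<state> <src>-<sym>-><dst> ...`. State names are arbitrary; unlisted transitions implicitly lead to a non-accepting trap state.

start=S0 accept=S18 S0-x->S1 S0-y->S2 S1-x->S3 S1-y->S4 S2-x->S5 S2-y->S4 S3-x->S6 S3-y->S7 S4-x->S8 S4-y->S7 S5-x->S9 S5-y->S7 S6-x->S10 S6-y->S11 S7-x->S12 S7-y->S0 S8-x->S13 S8-y->S0 S9-x->S10 S9-y->S0 S10-x->S14 S10-y->S15 S11-x->S1 S11-y->S2 S12-x->S16 S12-y->S2 S13-x->S14 S13-y->S2 S14-x->S17 S14-y->S18 S15-x->S5 S15-y->S4 S16-x->S17 S16-y->S4 S17-x->S6 S17-y->S19 S18-x->S8 S18-y->S7 S19-x->S12 S19-y->S0

Run two small machines in parallel and take their product. The first has 5 states tracking how much of the suffix `xxxy` has currently been matched; the second has 4 states tracking the input length modulo 4. A product state is a pair (one from each), accepting exactly when both do.
          x    y  
>  S0     S1   S2 
   S1     S3   S4 
   S2     S5   S4 
   S3     S6   S7 
   S4     S8   S7 
   S5     S9   S7 
   S6    S10  S11 
   S7    S12   S0 
   S8    S13   S0 
   S9    S10   S0 
   S10   S14  S15 
   S11    S1   S2 
   S12   S16   S2 
   S13   S14   S2 
   S14   S17  S18 
   S15    S5   S4 
   S16   S17   S4 
   S17    S6  S19 
 * S18    S8   S7 
   S19   S12   S0 
(> = start, * = accepting)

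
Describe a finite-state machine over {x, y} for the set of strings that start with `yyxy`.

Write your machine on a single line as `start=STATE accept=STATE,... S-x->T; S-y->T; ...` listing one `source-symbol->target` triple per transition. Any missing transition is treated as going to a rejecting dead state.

Check the first 4 symbols one by one: s0 through s3 record how many have matched `yyxy` so far; any wrong symbol goes to the dead state s5. After all 4 match we enter the accepting sink s4.
With 6 states:
        x   y  
>  s0   s5  s1 
   s1   s5  s2 
   s2   s3  s5 
   s3   s5  s4 
 * s4   s4  s4 
   s5   s5  s5 
(> = start, * = accepting)

start=s0; accept=s4; s0-x->s5; s0-y->s1; s1-x->s5; s1-y->s2; s2-x->s3; s2-y->s5; s3-x->s5; s3-y->s4; s4-x->s4; s4-y->s4; s5-x->s5; s5-y->s5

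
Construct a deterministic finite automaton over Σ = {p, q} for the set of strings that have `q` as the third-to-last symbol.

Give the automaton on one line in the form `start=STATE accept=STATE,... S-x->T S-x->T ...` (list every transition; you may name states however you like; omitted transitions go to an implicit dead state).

A DFA must remember the last 3 symbols (since which symbol is third-to-last isn't known until the input ends). Use one state per possible window of the last ≤3 symbols; accept from those whose window starts with `q`.
A 15-state machine:
          p    q  
>  s0     s1   s2 
   s1     s3   s4 
   s2     s5   s6 
   s3     s7   s8 
   s4     s9  s10 
   s5    s11  s12 
   s6    s13  s14 
   s7     s7   s8 
   s8     s9  s10 
   s9    s11  s12 
   s10   s13  s14 
 * s11    s7   s8 
 * s12    s9  s10 
 * s13   s11  s12 
 * s14   s13  s14 
(> = start, * = accepting)

start=s0 accept=s11,s12,s13,s14 s0-p->s1 s0-q->s2 s1-p->s3 s1-q->s4 s2-p->s5 s2-q->s6 s3-p->s7 s3-q->s8 s4-p->s9 s4-q->s10 s5-p->s11 s5-q->s12 s6-p->s13 s6-q->s14 s7-p->s7 s7-q->s8 s8-p->s9 s8-q->s10 s9-p->s11 s9-q->s12 s10-p->s13 s10-q->s14 s11-p->s7 s11-q->s8 s12-p->s9 s12-q->s10 s13-p->s11 s13-q->s12 s14-p->s13 s14-q->s14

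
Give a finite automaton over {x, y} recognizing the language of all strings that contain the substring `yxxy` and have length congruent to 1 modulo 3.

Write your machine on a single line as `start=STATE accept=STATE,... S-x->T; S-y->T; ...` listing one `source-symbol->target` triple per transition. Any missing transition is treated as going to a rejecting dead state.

start=S0; accept=S11; S0-x->S1; S0-y->S2; S1-x->S3; S1-y->S4; S2-x->S5; S2-y->S4; S3-x->S0; S3-y->S6; S4-x->S7; S4-y->S6; S5-x->S8; S5-y->S6; S6-x->S9; S6-y->S2; S7-x->S10; S7-y->S2; S8-x->S1; S8-y->S11; S9-x->S12; S9-y->S4; S10-x->S3; S10-y->S13; S11-x->S13; S11-y->S13; S12-x->S0; S12-y->S14; S13-x->S14; S13-y->S14; S14-x->S11; S14-y->S11

Handle the two conditions separately and then intersect. The first has 5 states tracking whether and how much of `yxxy` has been seen; the second has 3 states tracking the input length modulo 3. A product state is a pair (one from each), accepting exactly when both do.
With 15 states:
          x    y  
>  S0     S1   S2 
   S1     S3   S4 
   S2     S5   S4 
   S3     S0   S6 
   S4     S7   S6 
   S5     S8   S6 
   S6     S9   S2 
   S7    S10   S2 
   S8     S1  S11 
   S9    S12   S4 
   S10    S3  S13 
 * S11   S13  S13 
   S12    S0  S14 
   S13   S14  S14 
   S14   S11  S11 
(> = start, * = accepting)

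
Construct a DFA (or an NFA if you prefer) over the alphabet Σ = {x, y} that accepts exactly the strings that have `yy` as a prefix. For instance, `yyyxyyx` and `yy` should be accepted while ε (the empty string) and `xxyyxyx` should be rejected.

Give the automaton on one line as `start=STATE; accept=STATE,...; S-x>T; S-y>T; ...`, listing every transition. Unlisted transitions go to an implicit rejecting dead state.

start=q0; accept=q2; q0-x>q3; q0-y>q1; q1-x>q3; q1-y>q2; q2-x>q2; q2-y>q2; q3-x>q3; q3-y>q3

Walk along `yy` while the input agrees: from q0 take `y` to q1, and so on. Any deviation drops to the rejecting sink q3. Once q2 is reached the prefix is confirmed and every continuation is accepted.
4 states suffice.
        x   y  
>  q0   q3  q1 
   q1   q3  q2 
 * q2   q2  q2 
   q3   q3  q3 
(> = start, * = accepting)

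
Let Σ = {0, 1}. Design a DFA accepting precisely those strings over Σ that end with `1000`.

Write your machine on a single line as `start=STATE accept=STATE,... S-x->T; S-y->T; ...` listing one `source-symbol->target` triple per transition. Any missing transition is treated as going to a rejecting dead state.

start=q0; accept=q4; q0-0->q0; q0-1->q1; q1-0->q2; q1-1->q1; q2-0->q3; q2-1->q1; q3-0->q4; q3-1->q1; q4-0->q0; q4-1->q1

Remember how much of `1000` the current input suffix matches. State q0 means no match yet; q1 means the last symbol is `1`; q2 means the last 2 symbols are `10`; q3 means the last 3 symbols are `100`; q4 means the last 4 symbols are `1000`. Only q4 accepts. On a mismatch, fall back to the longest proper suffix that is still a prefix of `1000`.
5 states suffice.
        0   1  
>  q0   q0  q1 
   q1   q2  q1 
   q2   q3  q1 
   q3   q4  q1 
 * q4   q0  q1 
(> = start, * = accepting)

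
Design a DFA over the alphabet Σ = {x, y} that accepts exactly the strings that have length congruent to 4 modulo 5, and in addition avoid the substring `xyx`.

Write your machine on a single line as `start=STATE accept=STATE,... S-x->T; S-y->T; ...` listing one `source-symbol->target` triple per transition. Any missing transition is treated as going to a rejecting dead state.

start=S0; accept=S10,S11,S13; S0-x->S1; S0-y->S2; S1-x->S3; S1-y->S4; S2-x->S3; S2-y->S5; S3-x->S6; S3-y->S7; S4-x->S8; S4-y->S9; S5-x->S6; S5-y->S9; S6-x->S10; S6-y->S11; S7-x->S12; S7-y->S13; S8-x->S12; S8-y->S12; S9-x->S10; S9-y->S13; S10-x->S14; S10-y->S15; S11-x->S16; S11-y->S0; S12-x->S16; S12-y->S16; S13-x->S14; S13-y->S0; S14-x->S1; S14-y->S17; S15-x->S18; S15-y->S2; S16-x->S18; S16-y->S18; S17-x->S19; S17-y->S5; S18-x->S19; S18-y->S19; S19-x->S8; S19-y->S8

Handle the two conditions separately and then intersect. The first has 5 states tracking the input length modulo 5; the second has 4 states tracking partial matches of the forbidden pattern `xyx`. A product state is a pair (one from each), accepting exactly when both do.
          x    y  
>  S0     S1   S2 
   S1     S3   S4 
   S2     S3   S5 
   S3     S6   S7 
   S4     S8   S9 
   S5     S6   S9 
   S6    S10  S11 
   S7    S12  S13 
   S8    S12  S12 
   S9    S10  S13 
 * S10   S14  S15 
 * S11   S16   S0 
   S12   S16  S16 
 * S13   S14   S0 
   S14    S1  S17 
   S15   S18   S2 
   S16   S18  S18 
   S17   S19   S5 
   S18   S19  S19 
   S19    S8   S8 
(> = start, * = accepting)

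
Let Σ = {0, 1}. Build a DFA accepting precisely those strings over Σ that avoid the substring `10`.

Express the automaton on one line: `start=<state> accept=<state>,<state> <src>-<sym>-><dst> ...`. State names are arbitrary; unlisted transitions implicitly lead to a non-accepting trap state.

This is the complement of 'contains `10`'. Use the same substring-matching states — q0 through q2 holding how much of `10` has just been matched — but flip the accepting set: everything except the trap q2 accepts.
A 3-state machine:
        0   1  
>* q0   q0  q1 
 * q1   q2  q1 
   q2   q2  q2 
(> = start, * = accepting)

start=q0 accept=q0,q1 q0-0->q0 q0-1->q1 q1-0->q2 q1-1->q1 q2-0->q2 q2-1->q2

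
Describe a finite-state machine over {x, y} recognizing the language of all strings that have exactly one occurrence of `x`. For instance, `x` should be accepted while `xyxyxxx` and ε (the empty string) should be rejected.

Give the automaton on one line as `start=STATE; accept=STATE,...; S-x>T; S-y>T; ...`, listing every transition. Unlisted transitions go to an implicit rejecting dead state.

start=q0; accept=q1; q0-x>q1; q0-y>q0; q1-x>q2; q1-y>q1; q2-x>q2; q2-y>q2

Only the number of `x`s matters, and only up to 2. Make a chain q0 → q1 → q2 advanced by each `x` (with q2 absorbing); every other symbol self-loops. The accepting set is {q1}.
With 3 states:
        x   y  
>  q0   q1  q0 
 * q1   q2  q1 
   q2   q2  q2 
(> = start, * = accepting)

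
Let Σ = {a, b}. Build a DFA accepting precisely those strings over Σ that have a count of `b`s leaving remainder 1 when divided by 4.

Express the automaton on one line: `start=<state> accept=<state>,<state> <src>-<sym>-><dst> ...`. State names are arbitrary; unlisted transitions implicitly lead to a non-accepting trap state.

The only thing that matters is how many `b`s have appeared, reduced mod 4. Use one state per residue: q0 for 0, …, q3 for 3. Reading `b` moves to the next residue; anything else stays put. q1 is accepting.
4 states suffice.
        a   b  
>  q0   q0  q1 
 * q1   q1  q2 
   q2   q2  q3 
   q3   q3  q0 
(> = start, * = accepting)

start=q0 accept=q1 q0-a->q0 q0-b->q1 q1-a->q1 q1-b->q2 q2-a->q2 q2-b->q3 q3-a->q3 q3-b->q0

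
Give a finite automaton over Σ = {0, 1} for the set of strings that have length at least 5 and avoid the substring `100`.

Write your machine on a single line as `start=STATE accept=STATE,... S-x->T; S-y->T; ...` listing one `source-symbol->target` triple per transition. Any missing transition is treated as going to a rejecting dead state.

Run two small machines in parallel and take their product. The first has 7 states tracking the input length, saturating at 6; the second has 4 states tracking partial matches of the forbidden pattern `100`. A product state is a pair (one from each), accepting exactly when both do.
22 states suffice.
       0  1 
>  A   B  C 
   B   D  E 
   C   F  E 
   D   G  H 
   E   I  H 
   F   J  H 
   G   K  L 
   H   M  L 
   I   N  L 
   J   N  N 
   K   O  P 
   L   Q  P 
   M   R  P 
   N   R  R 
 * O   S  T 
 * P   U  T 
 * Q   V  T 
   R   V  V 
 * S   S  T 
 * T   U  T 
 * U   V  T 
   V   V  V 
(> = start, * = accepting)

start=A; accept=O,P,Q,S,T,U; A-0->B; A-1->C; B-0->D; B-1->E; C-0->F; C-1->E; D-0->G; D-1->H; E-0->I; E-1->H; F-0->J; F-1->H; G-0->K; G-1->L; H-0->M; H-1->L; I-0->N; I-1->L; J-0->N; J-1->N; K-0->O; K-1->P; L-0->Q; L-1->P; M-0->R; M-1->P; N-0->R; N-1->R; O-0->S; O-1->T; P-0->U; P-1->T; Q-0->V; Q-1->T; R-0->V; R-1->V; S-0->S; S-1->T; T-0->U; T-1->T; U-0->V; U-1->T; V-0->V; V-1->V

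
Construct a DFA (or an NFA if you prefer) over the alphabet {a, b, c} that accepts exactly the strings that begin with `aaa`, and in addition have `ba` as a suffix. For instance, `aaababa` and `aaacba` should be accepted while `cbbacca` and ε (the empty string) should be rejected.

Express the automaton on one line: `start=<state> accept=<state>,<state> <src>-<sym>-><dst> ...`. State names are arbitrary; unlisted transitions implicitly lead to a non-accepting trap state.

Run two small machines in parallel and take their product. The first has 5 states tracking whether the input so far still matches the prefix `aaa`; the second has 3 states tracking how much of the suffix `ba` has currently been matched. A product state is a pair (one from each), accepting exactly when both do. Equivalent product states are then merged.
7 states suffice.
        a   b   c  
>  q0   q1  q2  q2 
   q1   q3  q2  q2 
   q2   q2  q2  q2 
   q3   q4  q2  q2 
   q4   q4  q5  q4 
   q5   q6  q5  q4 
 * q6   q4  q5  q4 
(> = start, * = accepting)

start=q0 accept=q6 q0-a->q1 q0-b->q2 q0-c->q2 q1-a->q3 q1-b->q2 q1-c->q2 q2-a->q2 q2-b->q2 q2-c->q2 q3-a->q4 q3-b->q2 q3-c->q2 q4-a->q4 q4-b->q5 q4-c->q4 q5-a->q6 q5-b->q5 q5-c->q4 q6-a->q4 q6-b->q5 q6-c->q4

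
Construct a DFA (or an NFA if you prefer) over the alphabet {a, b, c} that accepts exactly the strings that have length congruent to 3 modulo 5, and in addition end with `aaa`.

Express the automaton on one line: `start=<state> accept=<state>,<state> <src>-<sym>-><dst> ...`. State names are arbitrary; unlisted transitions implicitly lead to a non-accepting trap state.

Run two small machines in parallel and take their product. One (5 states) tracks the input length modulo 5; the other (4 states) tracks how much of the suffix `aaa` has currently been matched. Each combined state is a pair, one component from each; accept when both components accept.
A 20-state machine:
          a    b    c  
>  s0     s1   s2   s2 
   s1     s3   s4   s4 
   s2     s5   s4   s4 
   s3     s6   s7   s7 
   s4     s8   s7   s7 
   s5     s9   s7   s7 
 * s6    s10  s11  s11 
   s7    s12  s11  s11 
   s8    s13  s11  s11 
   s9    s10  s11  s11 
   s10   s14   s0   s0 
   s11   s15   s0   s0 
   s12   s16   s0   s0 
   s13   s14   s0   s0 
   s14   s17   s2   s2 
   s15   s18   s2   s2 
   s16   s17   s2   s2 
   s17   s19   s4   s4 
   s18   s19   s4   s4 
   s19    s6   s7   s7 
(> = start, * = accepting)

start=s0 accept=s6 s0-a->s1 s0-b->s2 s0-c->s2 s1-a->s3 s1-b->s4 s1-c->s4 s2-a->s5 s2-b->s4 s2-c->s4 s3-a->s6 s3-b->s7 s3-c->s7 s4-a->s8 s4-b->s7 s4-c->s7 s5-a->s9 s5-b->s7 s5-c->s7 s6-a->s10 s6-b->s11 s6-c->s11 s7-a->s12 s7-b->s11 s7-c->s11 s8-a->s13 s8-b->s11 s8-c->s11 s9-a->s10 s9-b->s11 s9-c->s11 s10-a->s14 s10-b->s0 s10-c->s0 s11-a->s15 s11-b->s0 s11-c->s0 s12-a->s16 s12-b->s0 s12-c->s0 s13-a->s14 s13-b->s0 s13-c->s0 s14-a->s17 s14-b->s2 s14-c->s2 s15-a->s18 s15-b->s2 s15-c->s2 s16-a->s17 s16-b->s2 s16-c->s2 s17-a->s19 s17-b->s4 s17-c->s4 s18-a->s19 s18-b->s4 s18-c->s4 s19-a->s6 s19-b->s7 s19-c->s7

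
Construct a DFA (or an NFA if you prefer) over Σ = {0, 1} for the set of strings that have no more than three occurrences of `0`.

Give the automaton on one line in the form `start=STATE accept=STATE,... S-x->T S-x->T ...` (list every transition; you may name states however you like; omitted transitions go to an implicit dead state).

Count `0`s, saturating at 4: states S0 through S3 mean 0 through 3 `0`s seen; S4 means more than 3. Each `0` increments (capped at S4); other symbols loop. Accept from {S0, S1, S2, S3}.
5 states suffice.
        0   1  
>* S0   S1  S0 
 * S1   S2  S1 
 * S2   S3  S2 
 * S3   S4  S3 
   S4   S4  S4 
(> = start, * = accepting)

start=S0 accept=S0,S1,S2,S3 S0-0->S1 S0-1->S0 S1-0->S2 S1-1->S1 S2-0->S3 S2-1->S2 S3-0->S4 S3-1->S3 S4-0->S4 S4-1->S4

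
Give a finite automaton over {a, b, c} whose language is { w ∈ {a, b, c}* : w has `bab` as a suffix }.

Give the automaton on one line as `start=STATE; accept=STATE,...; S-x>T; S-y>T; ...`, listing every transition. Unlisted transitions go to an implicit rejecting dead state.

Remember how much of `bab` the current input suffix matches. State q0 means no match yet; q1 means the last symbol is `b`; q2 means the last 2 symbols are `ba`; q3 means the last 3 symbols are `bab`. Only q3 accepts. On a mismatch, fall back to the longest proper suffix that is still a prefix of `bab`.
A 4-state machine:
        a   b   c  
>  q0   q0  q1  q0 
   q1   q2  q1  q0 
   q2   q0  q3  q0 
 * q3   q2  q1  q0 
(> = start, * = accepting)

start=q0; accept=q3; q0-a>q0; q0-b>q1; q0-c>q0; q1-a>q2; q1-b>q1; q1-c>q0; q2-a>q0; q2-b>q3; q2-c>q0; q3-a>q2; q3-b>q1; q3-c>q0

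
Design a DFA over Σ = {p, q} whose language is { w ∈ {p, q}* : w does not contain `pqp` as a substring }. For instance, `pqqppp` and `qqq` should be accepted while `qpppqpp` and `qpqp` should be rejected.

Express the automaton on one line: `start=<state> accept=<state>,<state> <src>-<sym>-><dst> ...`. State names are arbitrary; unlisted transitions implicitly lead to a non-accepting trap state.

start=s0 accept=s0,s1,s2 s0-p->s1 s0-q->s0 s1-p->s1 s1-q->s2 s2-p->s3 s2-q->s0 s3-p->s3 s3-q->s3

This is the complement of 'contains `pqp`'. Use the same substring-matching states — s0 through s3 holding how much of `pqp` has just been matched — but flip the accepting set: everything except the trap s3 accepts.
With 4 states:
        p   q  
>* s0   s1  s0 
 * s1   s1  s2 
 * s2   s3  s0 
   s3   s3  s3 
(> = start, * = accepting)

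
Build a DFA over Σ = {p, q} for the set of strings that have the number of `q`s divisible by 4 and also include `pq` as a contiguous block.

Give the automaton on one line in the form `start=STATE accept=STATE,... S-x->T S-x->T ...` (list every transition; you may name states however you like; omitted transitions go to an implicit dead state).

Run two small machines in parallel and take their product. One (4 states) tracks the count of `q`s modulo 4; the other (3 states) tracks whether and how much of `pq` has been seen. Each combined state is a pair, one component from each; accept when both components accept. Minimizing collapses redundant product states.
A 9-state machine:
        p   q  
>  s0   s1  s2 
   s1   s1  s3 
   s2   s3  s4 
   s3   s3  s5 
   s4   s5  s6 
   s5   s5  s7 
   s6   s7  s0 
   s7   s7  s8 
 * s8   s8  s3 
(> = start, * = accepting)

start=s0 accept=s8 s0-p->s1 s0-q->s2 s1-p->s1 s1-q->s3 s2-p->s3 s2-q->s4 s3-p->s3 s3-q->s5 s4-p->s5 s4-q->s6 s5-p->s5 s5-q->s7 s6-p->s7 s6-q->s0 s7-p->s7 s7-q->s8 s8-p->s8 s8-q->s3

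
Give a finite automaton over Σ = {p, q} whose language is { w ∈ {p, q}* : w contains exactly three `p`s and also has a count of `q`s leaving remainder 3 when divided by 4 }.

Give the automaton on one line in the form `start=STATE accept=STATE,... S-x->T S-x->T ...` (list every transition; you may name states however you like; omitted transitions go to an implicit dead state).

Run two small machines in parallel and take their product. One (5 states) tracks the count of `p`s, saturating at 4; the other (4 states) tracks the count of `q`s modulo 4. Each combined state is a pair, one component from each; accept when both components accept. Equivalent product states are then merged.
With 17 states:
          p    q  
>  s0     s1   s2 
   s1     s3   s4 
   s2     s4   s5 
   s3     s6   s7 
   s4     s7   s8 
   s5     s8   s9 
   s6    s10  s11 
   s7    s11  s12 
   s8    s12  s13 
   s9    s13   s0 
   s10   s10  s10 
   s11   s10  s14 
   s12   s14  s15 
   s13   s15   s1 
   s14   s10  s16 
   s15   s16   s3 
 * s16   s10   s6 
(> = start, * = accepting)

start=s0 accept=s16 s0-p->s1 s0-q->s2 s1-p->s3 s1-q->s4 s2-p->s4 s2-q->s5 s3-p->s6 s3-q->s7 s4-p->s7 s4-q->s8 s5-p->s8 s5-q->s9 s6-p->s10 s6-q->s11 s7-p->s11 s7-q->s12 s8-p->s12 s8-q->s13 s9-p->s13 s9-q->s0 s10-p->s10 s10-q->s10 s11-p->s10 s11-q->s14 s12-p->s14 s12-q->s15 s13-p->s15 s13-q->s1 s14-p->s10 s14-q->s16 s15-p->s16 s15-q->s3 s16-p->s10 s16-q->s6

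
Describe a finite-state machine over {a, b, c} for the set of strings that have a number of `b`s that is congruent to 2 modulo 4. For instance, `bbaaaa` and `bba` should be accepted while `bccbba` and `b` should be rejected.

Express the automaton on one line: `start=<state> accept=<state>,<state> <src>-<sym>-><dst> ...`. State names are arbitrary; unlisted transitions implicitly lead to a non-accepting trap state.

Keep the running count of `b`s modulo 4: each `b` advances along the cycle S0 → S1 → S2 → S3 → S0 while other symbols loop. Accept at S2.
A 4-state machine:
        a   b   c  
>  S0   S0  S1  S0 
   S1   S1  S2  S1 
 * S2   S2  S3  S2 
   S3   S3  S0  S3 
(> = start, * = accepting)

start=S0 accept=S2 S0-a->S0 S0-b->S1 S0-c->S0 S1-a->S1 S1-b->S2 S1-c->S1 S2-a->S2 S2-b->S3 S2-c->S2 S3-a->S3 S3-b->S0 S3-c->S3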